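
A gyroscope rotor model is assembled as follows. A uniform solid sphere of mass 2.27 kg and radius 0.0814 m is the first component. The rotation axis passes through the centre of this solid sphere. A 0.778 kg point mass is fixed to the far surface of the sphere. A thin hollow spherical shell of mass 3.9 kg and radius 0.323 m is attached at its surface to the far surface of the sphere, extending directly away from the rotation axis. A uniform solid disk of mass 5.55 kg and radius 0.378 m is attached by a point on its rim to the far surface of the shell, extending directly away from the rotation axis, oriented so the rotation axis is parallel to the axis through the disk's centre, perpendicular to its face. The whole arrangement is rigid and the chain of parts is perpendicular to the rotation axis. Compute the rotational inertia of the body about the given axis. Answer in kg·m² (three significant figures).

Solid sphere: I_cm = (2/5)MR² = (2/5)(2.27)(0.0814)² = 0.0060164 kg·m²; axis through the centre, so I = 0.0060164 kg·m².
Point mass: I_cm = 0; centre at d = 0.0814 m, so I = I_cm + Md² gives I = 0 + (0.778)(0.0814)² = 0.005155 kg·m².
Spherical shell: I_cm = (2/3)MR² = (2/3)(3.9)(0.323)² = 0.27126 kg·m²; centre at d = 0.0814 + 0.323 = 0.4044 m, so I = I_cm + Md² gives I = 0.27126 + (3.9)(0.4044)² = 0.90906 kg·m².
Solid disk: I_cm = (1/2)MR² = (1/2)(5.55)(0.378)² = 0.3965 kg·m²; centre at d = 0.0814 + 0.323 + 0.323 + 0.378 = 1.1054 m, so I = I_cm + Md² gives I = 0.3965 + (5.55)(1.1054)² = 7.1781 kg·m².
Total I = 0.0060164 + 0.005155 + 0.90906 + 7.1781 = 8.0983 kg·m².

8.10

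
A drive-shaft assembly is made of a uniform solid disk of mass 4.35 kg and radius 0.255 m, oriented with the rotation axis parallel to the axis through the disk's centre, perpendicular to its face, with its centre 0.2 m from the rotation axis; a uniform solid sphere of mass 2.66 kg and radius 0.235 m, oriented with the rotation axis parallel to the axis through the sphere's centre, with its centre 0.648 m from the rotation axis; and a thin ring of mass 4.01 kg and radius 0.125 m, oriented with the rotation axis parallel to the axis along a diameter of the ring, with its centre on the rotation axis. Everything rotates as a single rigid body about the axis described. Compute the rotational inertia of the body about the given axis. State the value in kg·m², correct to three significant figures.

Solid disk: I_cm = (1/2)MR² = (1/2)(4.35)(0.255)² = 0.14143 kg·m²; centre at d = 0.2 m, so I = I_cm + Md² gives I = 0.14143 + (4.35)(0.2)² = 0.31543 kg·m².
Solid sphere: I_cm = (2/5)MR² = (2/5)(2.66)(0.235)² = 0.058759 kg·m²; centre at d = 0.648 m, so I = I_cm + Md² gives I = 0.058759 + (2.66)(0.648)² = 1.1757 kg·m².
Thin ring: I_cm = (1/2)MR² = (1/2)(4.01)(0.125)² = 0.031328 kg·m²; axis through the centre, so I = 0.031328 kg·m².
Total I = 0.31543 + 1.1757 + 0.031328 = 1.5225 kg·m².

1.52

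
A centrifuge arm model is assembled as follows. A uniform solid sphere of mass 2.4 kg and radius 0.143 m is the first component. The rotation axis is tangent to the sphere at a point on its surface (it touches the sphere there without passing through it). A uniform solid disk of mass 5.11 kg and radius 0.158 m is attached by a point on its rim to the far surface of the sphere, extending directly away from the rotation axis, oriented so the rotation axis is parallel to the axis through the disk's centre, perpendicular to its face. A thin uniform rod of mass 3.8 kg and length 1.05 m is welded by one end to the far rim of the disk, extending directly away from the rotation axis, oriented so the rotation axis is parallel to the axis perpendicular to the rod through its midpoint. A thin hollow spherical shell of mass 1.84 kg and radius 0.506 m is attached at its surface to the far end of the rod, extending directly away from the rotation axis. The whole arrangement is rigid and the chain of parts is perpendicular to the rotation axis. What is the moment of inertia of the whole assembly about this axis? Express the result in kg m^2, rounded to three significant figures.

Solid sphere: I_cm = (2/5)MR² = (2/5)(2.4)(0.143)² = 0.019631 kg m^2; centre at d = 0.143 m, so the parallel axis theorem gives I = 0.019631 + (2.4)(0.143)² = 0.068709 kg m^2.
Solid disk: I_cm = (1/2)MR² = (1/2)(5.11)(0.158)² = 0.063783 kg m^2; centre at d = 0.143 + 0.143 + 0.158 = 0.444 m, so the parallel axis theorem gives I = 0.063783 + (5.11)(0.444)² = 1.0711 kg m^2.
Thin rod: I_cm = (1/12)ML² = (1/12)(3.8)(1.05)² = 0.34913 kg m^2; centre at d = 0.143 + 0.143 + 0.158 + 0.158 + 0.525 = 1.127 m, so the parallel axis theorem gives I = 0.34913 + (3.8)(1.127)² = 5.1756 kg m^2.
Spherical shell: I_cm = (2/3)MR² = (2/3)(1.84)(0.506)² = 0.31407 kg m^2; centre at d = 0.143 + 0.143 + 0.158 + 0.158 + 0.525 + 0.525 + 0.506 = 2.158 m, so the parallel axis theorem gives I = 0.31407 + (1.84)(2.158)² = 8.8829 kg m^2.
Total I = 0.068709 + 1.0711 + 5.1756 + 8.8829 = 15.198 kg m^2.

15.2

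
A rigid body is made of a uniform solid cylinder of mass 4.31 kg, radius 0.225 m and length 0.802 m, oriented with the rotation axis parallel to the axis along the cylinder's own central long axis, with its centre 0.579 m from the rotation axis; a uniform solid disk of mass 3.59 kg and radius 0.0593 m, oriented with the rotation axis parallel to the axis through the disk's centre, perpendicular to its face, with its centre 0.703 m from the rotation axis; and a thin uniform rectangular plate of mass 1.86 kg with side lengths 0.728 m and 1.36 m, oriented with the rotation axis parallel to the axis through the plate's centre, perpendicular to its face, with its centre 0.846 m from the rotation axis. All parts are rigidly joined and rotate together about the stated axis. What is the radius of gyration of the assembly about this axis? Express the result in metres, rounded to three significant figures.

Solid cylinder: I_cm = (1/2)MR² = (1/2)(4.31)(0.225)² = 0.1091 kg m²; centre at d = 0.579 m, so I = I_cm + Md² gives I = 0.1091 + (4.31)(0.579)² = 1.554 kg m².
Solid disk: I_cm = (1/2)MR² = (1/2)(3.59)(0.0593)² = 0.0063121 kg m²; centre at d = 0.703 m, so I = I_cm + Md² gives I = 0.0063121 + (3.59)(0.703)² = 1.7805 kg m².
Rectangular plate: I_cm = (1/12)M(a²+b²) = (1/12)(1.86)[(0.728)² + (1.36)²] = 0.36884 kg m²; centre at d = 0.846 m, so I = I_cm + Md² gives I = 0.36884 + (1.86)(0.846)² = 1.7001 kg m².
Total I = 5.0346 kg m²; total mass M = 9.76 kg.
k = √(I/M) = √(5.0346/9.76) = 0.71822 m.

0.718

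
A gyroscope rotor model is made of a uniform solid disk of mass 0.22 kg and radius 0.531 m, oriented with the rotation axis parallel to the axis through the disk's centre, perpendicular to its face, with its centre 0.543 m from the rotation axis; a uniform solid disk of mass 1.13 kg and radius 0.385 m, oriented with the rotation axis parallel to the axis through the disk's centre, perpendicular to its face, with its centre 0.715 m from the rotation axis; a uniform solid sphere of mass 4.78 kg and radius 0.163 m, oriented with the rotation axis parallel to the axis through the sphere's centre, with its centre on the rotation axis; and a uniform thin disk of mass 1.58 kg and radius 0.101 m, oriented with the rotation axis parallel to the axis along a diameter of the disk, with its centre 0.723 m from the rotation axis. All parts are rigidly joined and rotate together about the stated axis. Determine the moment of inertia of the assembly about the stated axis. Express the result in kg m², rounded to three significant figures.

1.64

Solid disk: I_cm = (1/2)MR² = (1/2)(0.22)(0.531)² = 0.031016 kg m²; centre at d = 0.543 m, so I = I_cm + Md² gives I = 0.031016 + (0.22)(0.543)² = 0.095882 kg m².
Solid disk: I_cm = (1/2)MR² = (1/2)(1.13)(0.385)² = 0.083747 kg m²; centre at d = 0.715 m, so I = I_cm + Md² gives I = 0.083747 + (1.13)(0.715)² = 0.66143 kg m².
Solid sphere: I_cm = (2/5)MR² = (2/5)(4.78)(0.163)² = 0.0508 kg m²; axis through the centre, so I = 0.0508 kg m².
Thin disk: I_cm = (1/4)MR² = (1/4)(1.58)(0.101)² = 0.0040294 kg m²; centre at d = 0.723 m, so I = I_cm + Md² gives I = 0.0040294 + (1.58)(0.723)² = 0.82994 kg m².
Total I = 0.095882 + 0.66143 + 0.0508 + 0.82994 = 1.6381 kg m².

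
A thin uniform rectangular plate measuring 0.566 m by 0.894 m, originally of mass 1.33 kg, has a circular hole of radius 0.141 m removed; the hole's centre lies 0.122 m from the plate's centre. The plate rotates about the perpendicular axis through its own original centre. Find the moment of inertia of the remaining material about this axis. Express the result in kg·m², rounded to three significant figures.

Unpierced body about its centre: I₀ = (1/12)M(a²+b²) = (1/12)(1.33)[(0.566)² + (0.894)²] = 0.12409 kg·m².
The removed disk has mass m = M·πr²/(ab) = (1.33)·π(0.141)²/(0.566·0.894) = 0.16417 kg (same uniform areal density).
Its moment of inertia about the rotation axis (parallel-axis theorem): I_hole = (1/2)mr² + md² = (1/2)(0.16417)(0.141)² + (0.16417)(0.122)² = 0.0040754 kg·m².
Treating the hole as negative mass, I = I₀ − I_hole = 0.12409 − 0.0040754 = 0.12001 kg·m².

0.120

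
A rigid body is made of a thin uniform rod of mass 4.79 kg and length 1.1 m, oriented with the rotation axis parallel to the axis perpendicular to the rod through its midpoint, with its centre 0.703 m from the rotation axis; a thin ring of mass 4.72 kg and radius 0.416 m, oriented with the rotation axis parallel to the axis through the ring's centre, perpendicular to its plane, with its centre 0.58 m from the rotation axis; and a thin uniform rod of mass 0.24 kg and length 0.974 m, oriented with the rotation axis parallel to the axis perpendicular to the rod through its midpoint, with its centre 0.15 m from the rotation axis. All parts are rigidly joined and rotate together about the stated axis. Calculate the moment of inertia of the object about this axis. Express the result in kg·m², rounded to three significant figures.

5.28

Thin rod: I_cm = (1/12)ML² = (1/12)(4.79)(1.1)² = 0.48299 kg·m²; centre at d = 0.703 m, so I = I_cm + Md² gives I = 0.48299 + (4.79)(0.703)² = 2.8503 kg·m².
Thin ring: I_cm = MR² = (4.72)(0.416)² = 0.81682 kg·m²; centre at d = 0.58 m, so I = I_cm + Md² gives I = 0.81682 + (4.72)(0.58)² = 2.4046 kg·m².
Thin rod: I_cm = (1/12)ML² = (1/12)(0.24)(0.974)² = 0.018974 kg·m²; centre at d = 0.15 m, so I = I_cm + Md² gives I = 0.018974 + (0.24)(0.15)² = 0.024374 kg·m².
Total I = 2.8503 + 2.4046 + 0.024374 = 5.2793 kg·m².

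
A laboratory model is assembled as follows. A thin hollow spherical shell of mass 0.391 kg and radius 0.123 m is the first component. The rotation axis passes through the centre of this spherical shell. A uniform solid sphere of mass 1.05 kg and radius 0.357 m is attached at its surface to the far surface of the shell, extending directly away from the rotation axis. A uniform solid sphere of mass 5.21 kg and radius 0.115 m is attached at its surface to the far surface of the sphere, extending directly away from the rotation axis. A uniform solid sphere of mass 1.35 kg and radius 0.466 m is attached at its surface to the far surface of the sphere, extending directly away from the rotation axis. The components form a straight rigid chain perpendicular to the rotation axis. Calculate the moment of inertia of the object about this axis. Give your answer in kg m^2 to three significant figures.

8.34

Spherical shell: I_cm = (2/3)MR² = (2/3)(0.391)(0.123)² = 0.0039436 kg m^2; axis through the centre, so I = 0.0039436 kg m^2.
Solid sphere: I_cm = (2/5)MR² = (2/5)(1.05)(0.357)² = 0.053529 kg m^2; centre at d = 0.123 + 0.357 = 0.48 m, so the parallel axis theorem gives I = 0.053529 + (1.05)(0.48)² = 0.29545 kg m^2.
Solid sphere: I_cm = (2/5)MR² = (2/5)(5.21)(0.115)² = 0.027561 kg m^2; centre at d = 0.123 + 0.357 + 0.357 + 0.115 = 0.952 m, so the parallel axis theorem gives I = 0.027561 + (5.21)(0.952)² = 4.7494 kg m^2.
Solid sphere: I_cm = (2/5)MR² = (2/5)(1.35)(0.466)² = 0.11726 kg m^2; centre at d = 0.123 + 0.357 + 0.357 + 0.115 + 0.115 + 0.466 = 1.533 m, so the parallel axis theorem gives I = 0.11726 + (1.35)(1.533)² = 3.2899 kg m^2.
Total I = 0.0039436 + 0.29545 + 4.7494 + 3.2899 = 8.3387 kg m^2.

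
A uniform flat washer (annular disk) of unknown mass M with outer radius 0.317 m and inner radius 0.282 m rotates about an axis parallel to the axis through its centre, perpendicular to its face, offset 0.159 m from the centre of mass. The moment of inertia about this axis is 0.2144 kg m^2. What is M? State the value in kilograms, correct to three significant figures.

1.86

I = I_cm + Md² = (1/2)M(R²+r²) + Md² = M·[0.5·[(0.317)² + (0.282)²] + (0.159)²] = M·0.11529.
So M = 0.2144 / 0.11529 = 1.8597 kg.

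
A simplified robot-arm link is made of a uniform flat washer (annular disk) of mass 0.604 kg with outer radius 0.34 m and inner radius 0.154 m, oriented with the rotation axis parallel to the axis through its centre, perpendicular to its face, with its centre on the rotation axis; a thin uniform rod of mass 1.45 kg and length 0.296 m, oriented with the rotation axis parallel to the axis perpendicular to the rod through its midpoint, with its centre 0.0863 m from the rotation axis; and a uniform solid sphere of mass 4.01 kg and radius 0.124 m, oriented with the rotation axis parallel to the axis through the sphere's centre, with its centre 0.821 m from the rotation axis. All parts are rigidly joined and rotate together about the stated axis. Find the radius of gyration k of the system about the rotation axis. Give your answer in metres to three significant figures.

Annular disk: I_cm = (1/2)M(R²+r²) = (1/2)(0.604)[(0.34)² + (0.154)²] = 0.042073 kg m²; axis through the centre, so I = 0.042073 kg m².
Thin rod: I_cm = (1/12)ML² = (1/12)(1.45)(0.296)² = 0.010587 kg m²; centre at d = 0.0863 m, so I = I_cm + Md² gives I = 0.010587 + (1.45)(0.0863)² = 0.021386 kg m².
Solid sphere: I_cm = (2/5)MR² = (2/5)(4.01)(0.124)² = 0.024663 kg m²; centre at d = 0.821 m, so I = I_cm + Md² gives I = 0.024663 + (4.01)(0.821)² = 2.7276 kg m².
Total I = 2.791 kg m²; total mass M = 6.064 kg.
k = √(I/M) = √(2.791/6.064) = 0.67843 m.

0.678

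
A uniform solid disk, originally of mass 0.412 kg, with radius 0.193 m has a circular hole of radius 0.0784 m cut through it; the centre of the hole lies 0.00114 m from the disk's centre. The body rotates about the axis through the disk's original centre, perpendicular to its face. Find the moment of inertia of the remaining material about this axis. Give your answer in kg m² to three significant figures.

Unpierced body about its centre: I₀ = (1/2)MR² = (1/2)(0.412)(0.193)² = 0.0076733 kg m².
The removed disk has mass m = M·(r/R)² = (0.412)(0.0784/0.193)² = 0.067985 kg (same uniform areal density).
Its moment of inertia about the rotation axis (parallel-axis theorem): I_hole = (1/2)mr² + md² = (1/2)(0.067985)(0.0784)² + (0.067985)(0.00114)² = 0.00020903 kg m².
Treating the hole as negative mass, I = I₀ − I_hole = 0.0076733 − 0.00020903 = 0.0074643 kg m².

0.00746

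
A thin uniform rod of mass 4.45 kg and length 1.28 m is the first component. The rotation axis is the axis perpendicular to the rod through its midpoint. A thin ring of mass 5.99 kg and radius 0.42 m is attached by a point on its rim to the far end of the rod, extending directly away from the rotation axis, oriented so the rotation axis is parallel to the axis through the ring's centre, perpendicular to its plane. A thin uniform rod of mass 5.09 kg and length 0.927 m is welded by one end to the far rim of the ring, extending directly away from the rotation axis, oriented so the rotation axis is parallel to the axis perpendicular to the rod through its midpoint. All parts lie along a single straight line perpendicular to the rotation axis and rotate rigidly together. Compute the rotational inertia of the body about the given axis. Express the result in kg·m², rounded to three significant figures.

Thin rod: I_cm = (1/12)ML² = (1/12)(4.45)(1.28)² = 0.60757 kg·m²; axis through the centre, so I = 0.60757 kg·m².
Thin ring: I_cm = MR² = (5.99)(0.42)² = 1.0566 kg·m²; centre at d = 0.64 + 0.42 = 1.06 m, so the parallel axis theorem gives I = 1.0566 + (5.99)(1.06)² = 7.787 kg·m².
Thin rod: I_cm = (1/12)ML² = (1/12)(5.09)(0.927)² = 0.3645 kg·m²; centre at d = 0.64 + 0.42 + 0.42 + 0.4635 = 1.9435 m, so the parallel axis theorem gives I = 0.3645 + (5.09)(1.9435)² = 19.59 kg·m².
Total I = 0.60757 + 7.787 + 19.59 = 27.985 kg·m².

28.0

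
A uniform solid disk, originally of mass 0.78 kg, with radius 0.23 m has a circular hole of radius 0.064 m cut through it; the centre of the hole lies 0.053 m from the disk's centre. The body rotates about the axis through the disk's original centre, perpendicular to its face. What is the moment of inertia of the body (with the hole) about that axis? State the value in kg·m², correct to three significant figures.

Unpierced body about its centre: I₀ = (1/2)MR² = (1/2)(0.78)(0.23)² = 0.020631 kg·m².
The removed disk has mass m = M·(r/R)² = (0.78)(0.064/0.23)² = 0.060395 kg (same uniform areal density).
Its moment of inertia about the rotation axis (parallel-axis theorem): I_hole = (1/2)mr² + md² = (1/2)(0.060395)(0.064)² + (0.060395)(0.053)² = 0.00029334 kg·m².
Treating the hole as negative mass, I = I₀ − I_hole = 0.020631 − 0.00029334 = 0.020338 kg·m².

0.0203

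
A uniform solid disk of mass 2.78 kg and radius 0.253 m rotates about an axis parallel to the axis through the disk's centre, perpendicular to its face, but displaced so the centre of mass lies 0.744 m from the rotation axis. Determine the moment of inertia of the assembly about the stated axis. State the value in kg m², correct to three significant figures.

1.63

I_cm = (1/2)MR² = (1/2)(2.78)(0.253)² = 0.088973 kg m²; centre at d = 0.744 m, so the parallel axis theorem gives I = 0.088973 + (2.78)(0.744)² = 1.6278 kg m².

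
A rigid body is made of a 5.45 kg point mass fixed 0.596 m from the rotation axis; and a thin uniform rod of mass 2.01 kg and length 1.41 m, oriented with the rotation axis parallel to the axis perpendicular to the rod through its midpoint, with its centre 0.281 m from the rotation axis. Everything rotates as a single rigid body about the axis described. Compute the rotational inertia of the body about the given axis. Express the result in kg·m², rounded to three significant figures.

Point mass: I_cm = 0; centre at d = 0.596 m, so I = I_cm + Md² gives I = 0 + (5.45)(0.596)² = 1.9359 kg·m².
Thin rod: I_cm = (1/12)ML² = (1/12)(2.01)(1.41)² = 0.33301 kg·m²; centre at d = 0.281 m, so I = I_cm + Md² gives I = 0.33301 + (2.01)(0.281)² = 0.49172 kg·m².
Total I = 1.9359 + 0.49172 = 2.4276 kg·m².

2.43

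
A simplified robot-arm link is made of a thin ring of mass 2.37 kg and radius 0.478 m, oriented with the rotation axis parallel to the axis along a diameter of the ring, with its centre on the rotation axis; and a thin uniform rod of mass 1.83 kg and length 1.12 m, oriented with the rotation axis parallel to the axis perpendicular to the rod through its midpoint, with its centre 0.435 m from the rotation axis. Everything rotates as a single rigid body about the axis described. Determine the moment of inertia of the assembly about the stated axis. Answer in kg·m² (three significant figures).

Thin ring: I_cm = (1/2)MR² = (1/2)(2.37)(0.478)² = 0.27075 kg·m²; axis through the centre, so I = 0.27075 kg·m².
Thin rod: I_cm = (1/12)ML² = (1/12)(1.83)(1.12)² = 0.1913 kg·m²; centre at d = 0.435 m, so the parallel axis theorem gives I = 0.1913 + (1.83)(0.435)² = 0.53758 kg·m².
Total I = 0.27075 + 0.53758 = 0.80833 kg·m².

0.808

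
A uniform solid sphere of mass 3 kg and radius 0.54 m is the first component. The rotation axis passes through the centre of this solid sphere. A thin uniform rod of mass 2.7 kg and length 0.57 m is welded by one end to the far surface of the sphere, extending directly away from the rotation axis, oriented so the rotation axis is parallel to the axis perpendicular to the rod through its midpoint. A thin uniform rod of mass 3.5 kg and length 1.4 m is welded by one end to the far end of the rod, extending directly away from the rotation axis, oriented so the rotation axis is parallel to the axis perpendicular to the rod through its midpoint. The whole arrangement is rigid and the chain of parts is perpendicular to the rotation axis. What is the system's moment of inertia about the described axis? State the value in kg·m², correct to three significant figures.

Solid sphere: I_cm = (2/5)MR² = (2/5)(3)(0.54)² = 0.34992 kg·m²; axis through the centre, so I = 0.34992 kg·m².
Thin rod: I_cm = (1/12)ML² = (1/12)(2.7)(0.57)² = 0.073103 kg·m²; centre at d = 0.54 + 0.285 = 0.825 m, so I = I_cm + Md² gives I = 0.073103 + (2.7)(0.825)² = 1.9108 kg·m².
Thin rod: I_cm = (1/12)ML² = (1/12)(3.5)(1.4)² = 0.57167 kg·m²; centre at d = 0.54 + 0.285 + 0.285 + 0.7 = 1.81 m, so I = I_cm + Md² gives I = 0.57167 + (3.5)(1.81)² = 12.038 kg·m².
Total I = 0.34992 + 1.9108 + 12.038 = 14.299 kg·m².

14.3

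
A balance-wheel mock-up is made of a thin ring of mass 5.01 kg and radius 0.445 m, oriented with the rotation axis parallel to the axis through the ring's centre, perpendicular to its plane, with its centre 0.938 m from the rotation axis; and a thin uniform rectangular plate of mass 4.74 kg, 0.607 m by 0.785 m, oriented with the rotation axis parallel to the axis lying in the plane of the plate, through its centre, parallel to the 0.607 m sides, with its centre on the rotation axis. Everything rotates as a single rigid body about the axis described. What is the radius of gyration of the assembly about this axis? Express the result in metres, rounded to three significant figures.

0.761

Thin ring: I_cm = MR² = (5.01)(0.445)² = 0.99211 kg·m²; centre at d = 0.938 m, so I = I_cm + Md² gives I = 0.99211 + (5.01)(0.938)² = 5.4001 kg·m².
Rectangular plate: I_cm = (1/12)Mb² = (1/12)(4.74)(0.785)² = 0.24341 kg·m²; axis through the centre, so I = 0.24341 kg·m².
Total I = 5.6435 kg·m²; total mass M = 9.75 kg.
k = √(I/M) = √(5.6435/9.75) = 0.7608 m.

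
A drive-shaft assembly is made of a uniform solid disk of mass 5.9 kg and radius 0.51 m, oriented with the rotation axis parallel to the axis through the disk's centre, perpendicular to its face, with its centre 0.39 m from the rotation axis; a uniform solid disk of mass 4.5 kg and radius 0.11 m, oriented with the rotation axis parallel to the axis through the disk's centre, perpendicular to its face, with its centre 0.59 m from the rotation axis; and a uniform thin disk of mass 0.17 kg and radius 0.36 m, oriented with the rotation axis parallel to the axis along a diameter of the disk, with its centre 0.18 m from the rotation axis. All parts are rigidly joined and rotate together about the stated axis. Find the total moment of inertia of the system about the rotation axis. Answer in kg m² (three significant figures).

Solid disk: I_cm = (1/2)MR² = (1/2)(5.9)(0.51)² = 0.7673 kg m²; centre at d = 0.39 m, so the parallel axis theorem gives I = 0.7673 + (5.9)(0.39)² = 1.6647 kg m².
Solid disk: I_cm = (1/2)MR² = (1/2)(4.5)(0.11)² = 0.027225 kg m²; centre at d = 0.59 m, so the parallel axis theorem gives I = 0.027225 + (4.5)(0.59)² = 1.5937 kg m².
Thin disk: I_cm = (1/4)MR² = (1/4)(0.17)(0.36)² = 0.005508 kg m²; centre at d = 0.18 m, so the parallel axis theorem gives I = 0.005508 + (0.17)(0.18)² = 0.011016 kg m².
Total I = 1.6647 + 1.5937 + 0.011016 = 3.2694 kg m².

3.27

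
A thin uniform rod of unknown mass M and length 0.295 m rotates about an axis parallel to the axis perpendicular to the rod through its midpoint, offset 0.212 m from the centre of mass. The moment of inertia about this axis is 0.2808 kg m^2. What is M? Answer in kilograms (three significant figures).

5.38

I = I_cm + Md² = (1/12)ML² + Md² = M·[0.0833333·(0.295)² + (0.212)²] = M·0.052196.
So M = 0.2808 / 0.052196 = 5.3797 kg.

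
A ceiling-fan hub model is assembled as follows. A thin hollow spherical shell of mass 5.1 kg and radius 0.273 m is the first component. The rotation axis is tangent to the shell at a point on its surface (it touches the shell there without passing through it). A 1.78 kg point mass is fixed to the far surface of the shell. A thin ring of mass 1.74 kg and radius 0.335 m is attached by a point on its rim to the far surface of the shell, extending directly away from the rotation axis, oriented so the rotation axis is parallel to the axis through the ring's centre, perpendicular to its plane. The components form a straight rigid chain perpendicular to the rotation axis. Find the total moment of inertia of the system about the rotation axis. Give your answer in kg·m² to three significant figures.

2.71

Spherical shell: I_cm = (2/3)MR² = (2/3)(5.1)(0.273)² = 0.2534 kg·m²; centre at d = 0.273 m, so I = I_cm + Md² gives I = 0.2534 + (5.1)(0.273)² = 0.6335 kg·m².
Point mass: I_cm = 0; centre at d = 0.273 + 0.273 = 0.546 m, so I = I_cm + Md² gives I = 0 + (1.78)(0.546)² = 0.53065 kg·m².
Thin ring: I_cm = MR² = (1.74)(0.335)² = 0.19527 kg·m²; centre at d = 0.273 + 0.273 + 0.335 = 0.881 m, so I = I_cm + Md² gives I = 0.19527 + (1.74)(0.881)² = 1.5458 kg·m².
Total I = 0.6335 + 0.53065 + 1.5458 = 2.7099 kg·m².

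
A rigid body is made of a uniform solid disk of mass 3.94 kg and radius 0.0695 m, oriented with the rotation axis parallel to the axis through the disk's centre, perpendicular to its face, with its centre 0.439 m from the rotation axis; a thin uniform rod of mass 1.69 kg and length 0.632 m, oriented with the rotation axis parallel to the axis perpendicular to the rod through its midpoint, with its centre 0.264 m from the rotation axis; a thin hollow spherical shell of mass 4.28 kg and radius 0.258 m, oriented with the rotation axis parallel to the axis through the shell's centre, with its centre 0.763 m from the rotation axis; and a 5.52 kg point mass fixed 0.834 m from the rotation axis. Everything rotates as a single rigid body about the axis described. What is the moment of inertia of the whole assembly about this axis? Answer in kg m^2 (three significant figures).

Solid disk: I_cm = (1/2)MR² = (1/2)(3.94)(0.0695)² = 0.0095156 kg m^2; centre at d = 0.439 m, so I = I_cm + Md² gives I = 0.0095156 + (3.94)(0.439)² = 0.76884 kg m^2.
Thin rod: I_cm = (1/12)ML² = (1/12)(1.69)(0.632)² = 0.056252 kg m^2; centre at d = 0.264 m, so I = I_cm + Md² gives I = 0.056252 + (1.69)(0.264)² = 0.17404 kg m^2.
Spherical shell: I_cm = (2/3)MR² = (2/3)(4.28)(0.258)² = 0.18993 kg m^2; centre at d = 0.763 m, so I = I_cm + Md² gives I = 0.18993 + (4.28)(0.763)² = 2.6816 kg m^2.
Point mass: I_cm = 0; centre at d = 0.834 m, so I = I_cm + Md² gives I = 0 + (5.52)(0.834)² = 3.8395 kg m^2.
Total I = 0.76884 + 0.17404 + 2.6816 + 3.8395 = 7.464 kg m^2.

7.46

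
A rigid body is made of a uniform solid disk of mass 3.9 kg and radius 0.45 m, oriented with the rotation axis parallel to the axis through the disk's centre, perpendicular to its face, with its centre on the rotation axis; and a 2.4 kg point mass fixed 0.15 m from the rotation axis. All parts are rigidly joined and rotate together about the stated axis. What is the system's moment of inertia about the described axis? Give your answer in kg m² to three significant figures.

0.449

Solid disk: I_cm = (1/2)MR² = (1/2)(3.9)(0.45)² = 0.39488 kg m²; axis through the centre, so I = 0.39488 kg m².
Point mass: I_cm = 0; centre at d = 0.15 m, so I = I_cm + Md² gives I = 0 + (2.4)(0.15)² = 0.054 kg m².
Total I = 0.39488 + 0.054 = 0.44888 kg m².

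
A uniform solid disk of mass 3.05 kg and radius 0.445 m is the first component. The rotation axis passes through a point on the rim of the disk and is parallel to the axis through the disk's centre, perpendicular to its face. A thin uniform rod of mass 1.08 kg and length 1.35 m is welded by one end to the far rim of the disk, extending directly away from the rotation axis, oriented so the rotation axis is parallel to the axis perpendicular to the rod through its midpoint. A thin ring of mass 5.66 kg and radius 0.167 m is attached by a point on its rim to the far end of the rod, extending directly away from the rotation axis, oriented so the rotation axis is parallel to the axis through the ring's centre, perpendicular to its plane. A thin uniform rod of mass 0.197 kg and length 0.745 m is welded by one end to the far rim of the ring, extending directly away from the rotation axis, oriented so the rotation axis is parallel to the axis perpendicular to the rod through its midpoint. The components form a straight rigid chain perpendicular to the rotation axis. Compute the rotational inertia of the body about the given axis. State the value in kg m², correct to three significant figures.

Solid disk: I_cm = (1/2)MR² = (1/2)(3.05)(0.445)² = 0.30199 kg m²; centre at d = 0.445 m, so I = I_cm + Md² gives I = 0.30199 + (3.05)(0.445)² = 0.90596 kg m².
Thin rod: I_cm = (1/12)ML² = (1/12)(1.08)(1.35)² = 0.16403 kg m²; centre at d = 0.445 + 0.445 + 0.675 = 1.565 m, so I = I_cm + Md² gives I = 0.16403 + (1.08)(1.565)² = 2.8092 kg m².
Thin ring: I_cm = MR² = (5.66)(0.167)² = 0.15785 kg m²; centre at d = 0.445 + 0.445 + 0.675 + 0.675 + 0.167 = 2.407 m, so I = I_cm + Md² gives I = 0.15785 + (5.66)(2.407)² = 32.95 kg m².
Thin rod: I_cm = (1/12)ML² = (1/12)(0.197)(0.745)² = 0.0091117 kg m²; centre at d = 0.445 + 0.445 + 0.675 + 0.675 + 0.167 + 0.167 + 0.3725 = 2.9465 m, so I = I_cm + Md² gives I = 0.0091117 + (0.197)(2.9465)² = 1.7194 kg m².
Total I = 0.90596 + 2.8092 + 32.95 + 1.7194 = 38.384 kg m².

38.4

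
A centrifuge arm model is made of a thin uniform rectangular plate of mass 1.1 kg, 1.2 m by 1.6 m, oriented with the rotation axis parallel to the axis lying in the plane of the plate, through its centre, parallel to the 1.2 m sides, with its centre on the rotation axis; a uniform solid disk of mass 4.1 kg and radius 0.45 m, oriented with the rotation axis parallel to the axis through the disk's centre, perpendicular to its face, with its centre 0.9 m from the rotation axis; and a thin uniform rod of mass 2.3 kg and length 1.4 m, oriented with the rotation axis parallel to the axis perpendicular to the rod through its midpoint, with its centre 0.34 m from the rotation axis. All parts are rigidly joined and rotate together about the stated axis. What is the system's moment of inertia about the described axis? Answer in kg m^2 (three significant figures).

Rectangular plate: I_cm = (1/12)Mb² = (1/12)(1.1)(1.6)² = 0.23467 kg m^2; axis through the centre, so I = 0.23467 kg m^2.
Solid disk: I_cm = (1/2)MR² = (1/2)(4.1)(0.45)² = 0.41512 kg m^2; centre at d = 0.9 m, so the parallel axis theorem gives I = 0.41512 + (4.1)(0.9)² = 3.7361 kg m^2.
Thin rod: I_cm = (1/12)ML² = (1/12)(2.3)(1.4)² = 0.37567 kg m^2; centre at d = 0.34 m, so the parallel axis theorem gives I = 0.37567 + (2.3)(0.34)² = 0.64155 kg m^2.
Total I = 0.23467 + 3.7361 + 0.64155 = 4.6123 kg m^2.

4.61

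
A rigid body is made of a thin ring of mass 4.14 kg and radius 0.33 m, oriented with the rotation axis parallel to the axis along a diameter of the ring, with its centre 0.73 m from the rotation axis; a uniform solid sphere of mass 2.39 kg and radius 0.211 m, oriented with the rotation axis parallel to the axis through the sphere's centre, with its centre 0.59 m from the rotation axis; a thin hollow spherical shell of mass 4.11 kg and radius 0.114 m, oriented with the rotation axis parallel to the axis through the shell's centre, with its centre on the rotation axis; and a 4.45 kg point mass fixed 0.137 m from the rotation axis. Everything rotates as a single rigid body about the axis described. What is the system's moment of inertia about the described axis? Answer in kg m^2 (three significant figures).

Thin ring: I_cm = (1/2)MR² = (1/2)(4.14)(0.33)² = 0.22542 kg m^2; centre at d = 0.73 m, so the parallel axis theorem gives I = 0.22542 + (4.14)(0.73)² = 2.4316 kg m^2.
Solid sphere: I_cm = (2/5)MR² = (2/5)(2.39)(0.211)² = 0.042562 kg m^2; centre at d = 0.59 m, so the parallel axis theorem gives I = 0.042562 + (2.39)(0.59)² = 0.87452 kg m^2.
Spherical shell: I_cm = (2/3)MR² = (2/3)(4.11)(0.114)² = 0.035609 kg m^2; axis through the centre, so I = 0.035609 kg m^2.
Point mass: I_cm = 0; centre at d = 0.137 m, so the parallel axis theorem gives I = 0 + (4.45)(0.137)² = 0.083522 kg m^2.
Total I = 2.4316 + 0.87452 + 0.035609 + 0.083522 = 3.4253 kg m^2.

3.43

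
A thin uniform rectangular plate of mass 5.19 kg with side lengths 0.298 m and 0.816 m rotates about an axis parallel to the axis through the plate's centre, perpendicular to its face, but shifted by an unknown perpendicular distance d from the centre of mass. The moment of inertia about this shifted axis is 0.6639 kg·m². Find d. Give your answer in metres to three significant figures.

0.255

About the centre-of-mass axis, I_cm = (1/12)M(a²+b²) = (1/12)(5.19)[(0.298)² + (0.816)²] = 0.32639 kg·m².
Parallel axis theorem: I = I_cm + Md², so Md² = 0.6639 − 0.32639 = 0.33751 kg·m².
d = √(0.33751 / 5.19) = 0.25501 m.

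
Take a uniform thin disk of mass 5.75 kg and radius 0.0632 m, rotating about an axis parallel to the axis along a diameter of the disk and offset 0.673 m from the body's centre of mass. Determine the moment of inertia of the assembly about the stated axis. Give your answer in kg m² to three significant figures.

I_cm = (1/4)MR² = (1/4)(5.75)(0.0632)² = 0.0057417 kg m²; centre at d = 0.673 m, so the parallel axis theorem gives I = 0.0057417 + (5.75)(0.673)² = 2.6101 kg m².

2.61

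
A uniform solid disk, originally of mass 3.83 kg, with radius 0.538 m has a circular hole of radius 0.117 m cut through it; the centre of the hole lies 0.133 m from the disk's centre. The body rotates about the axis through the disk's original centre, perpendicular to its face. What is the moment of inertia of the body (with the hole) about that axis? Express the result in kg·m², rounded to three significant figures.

0.550

Unpierced body about its centre: I₀ = (1/2)MR² = (1/2)(3.83)(0.538)² = 0.55429 kg·m².
The removed disk has mass m = M·(r/R)² = (3.83)(0.117/0.538)² = 0.18114 kg (same uniform areal density).
Its moment of inertia about the rotation axis (parallel-axis theorem): I_hole = (1/2)mr² + md² = (1/2)(0.18114)(0.117)² + (0.18114)(0.133)² = 0.0044439 kg·m².
Treating the hole as negative mass, I = I₀ − I_hole = 0.55429 − 0.0044439 = 0.54984 kg·m².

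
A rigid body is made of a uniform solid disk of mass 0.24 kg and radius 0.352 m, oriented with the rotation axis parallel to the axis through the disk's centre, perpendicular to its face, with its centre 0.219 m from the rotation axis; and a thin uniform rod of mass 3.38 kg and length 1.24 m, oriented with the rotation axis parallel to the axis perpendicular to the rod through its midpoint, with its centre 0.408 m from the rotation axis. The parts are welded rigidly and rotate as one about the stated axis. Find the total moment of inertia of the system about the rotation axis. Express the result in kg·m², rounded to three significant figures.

1.02

Solid disk: I_cm = (1/2)MR² = (1/2)(0.24)(0.352)² = 0.014868 kg·m²; centre at d = 0.219 m, so I = I_cm + Md² gives I = 0.014868 + (0.24)(0.219)² = 0.026379 kg·m².
Thin rod: I_cm = (1/12)ML² = (1/12)(3.38)(1.24)² = 0.43309 kg·m²; centre at d = 0.408 m, so I = I_cm + Md² gives I = 0.43309 + (3.38)(0.408)² = 0.99574 kg·m².
Total I = 0.026379 + 0.99574 = 1.0221 kg·m².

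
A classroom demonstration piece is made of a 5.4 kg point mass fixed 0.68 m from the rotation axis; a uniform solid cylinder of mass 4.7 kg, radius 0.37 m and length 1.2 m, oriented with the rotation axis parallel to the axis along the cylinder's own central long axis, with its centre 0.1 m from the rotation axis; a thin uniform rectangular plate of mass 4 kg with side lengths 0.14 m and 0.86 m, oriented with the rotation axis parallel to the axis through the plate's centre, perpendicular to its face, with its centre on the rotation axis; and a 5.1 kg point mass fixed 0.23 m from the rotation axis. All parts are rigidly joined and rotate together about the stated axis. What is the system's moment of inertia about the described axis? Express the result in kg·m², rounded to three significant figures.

Point mass: I_cm = 0; centre at d = 0.68 m, so I = I_cm + Md² gives I = 0 + (5.4)(0.68)² = 2.497 kg·m².
Solid cylinder: I_cm = (1/2)MR² = (1/2)(4.7)(0.37)² = 0.32171 kg·m²; centre at d = 0.1 m, so I = I_cm + Md² gives I = 0.32171 + (4.7)(0.1)² = 0.36872 kg·m².
Rectangular plate: I_cm = (1/12)M(a²+b²) = (1/12)(4)[(0.14)² + (0.86)²] = 0.25307 kg·m²; axis through the centre, so I = 0.25307 kg·m².
Point mass: I_cm = 0; centre at d = 0.23 m, so I = I_cm + Md² gives I = 0 + (5.1)(0.23)² = 0.26979 kg·m².
Total I = 2.497 + 0.36872 + 0.25307 + 0.26979 = 3.3885 kg·m².

3.39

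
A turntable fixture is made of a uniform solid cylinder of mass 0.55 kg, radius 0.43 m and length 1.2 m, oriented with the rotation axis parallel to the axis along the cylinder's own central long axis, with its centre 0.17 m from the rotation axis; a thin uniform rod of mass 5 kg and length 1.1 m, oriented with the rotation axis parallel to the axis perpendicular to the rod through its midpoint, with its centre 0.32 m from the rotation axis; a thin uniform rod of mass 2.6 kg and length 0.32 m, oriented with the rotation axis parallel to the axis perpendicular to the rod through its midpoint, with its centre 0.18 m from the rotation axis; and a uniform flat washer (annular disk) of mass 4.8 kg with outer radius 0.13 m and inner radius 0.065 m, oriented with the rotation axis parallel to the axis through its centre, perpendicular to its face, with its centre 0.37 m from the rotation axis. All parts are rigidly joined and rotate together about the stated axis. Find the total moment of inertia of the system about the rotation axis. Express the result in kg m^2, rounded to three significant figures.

Solid cylinder: I_cm = (1/2)MR² = (1/2)(0.55)(0.43)² = 0.050847 kg m^2; centre at d = 0.17 m, so I = I_cm + Md² gives I = 0.050847 + (0.55)(0.17)² = 0.066742 kg m^2.
Thin rod: I_cm = (1/12)ML² = (1/12)(5)(1.1)² = 0.50417 kg m^2; centre at d = 0.32 m, so I = I_cm + Md² gives I = 0.50417 + (5)(0.32)² = 1.0162 kg m^2.
Thin rod: I_cm = (1/12)ML² = (1/12)(2.6)(0.32)² = 0.022187 kg m^2; centre at d = 0.18 m, so I = I_cm + Md² gives I = 0.022187 + (2.6)(0.18)² = 0.10643 kg m^2.
Annular disk: I_cm = (1/2)M(R²+r²) = (1/2)(4.8)[(0.13)² + (0.065)²] = 0.0507 kg m^2; centre at d = 0.37 m, so I = I_cm + Md² gives I = 0.0507 + (4.8)(0.37)² = 0.70782 kg m^2.
Total I = 0.066742 + 1.0162 + 0.10643 + 0.70782 = 1.8972 kg m^2.

1.90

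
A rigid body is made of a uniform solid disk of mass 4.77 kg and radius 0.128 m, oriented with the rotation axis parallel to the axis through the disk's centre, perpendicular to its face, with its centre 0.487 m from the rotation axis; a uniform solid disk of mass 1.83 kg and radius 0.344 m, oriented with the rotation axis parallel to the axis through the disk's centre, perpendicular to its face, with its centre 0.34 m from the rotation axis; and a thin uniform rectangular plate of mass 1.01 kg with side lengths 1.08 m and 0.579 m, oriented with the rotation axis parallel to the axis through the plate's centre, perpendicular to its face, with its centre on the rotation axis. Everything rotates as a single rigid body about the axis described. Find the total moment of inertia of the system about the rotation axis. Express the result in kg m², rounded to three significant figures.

Solid disk: I_cm = (1/2)MR² = (1/2)(4.77)(0.128)² = 0.039076 kg m²; centre at d = 0.487 m, so I = I_cm + Md² gives I = 0.039076 + (4.77)(0.487)² = 1.1704 kg m².
Solid disk: I_cm = (1/2)MR² = (1/2)(1.83)(0.344)² = 0.10828 kg m²; centre at d = 0.34 m, so I = I_cm + Md² gives I = 0.10828 + (1.83)(0.34)² = 0.31983 kg m².
Rectangular plate: I_cm = (1/12)M(a²+b²) = (1/12)(1.01)[(1.08)² + (0.579)²] = 0.12639 kg m²; axis through the centre, so I = 0.12639 kg m².
Total I = 1.1704 + 0.31983 + 0.12639 = 1.6166 kg m².

1.62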